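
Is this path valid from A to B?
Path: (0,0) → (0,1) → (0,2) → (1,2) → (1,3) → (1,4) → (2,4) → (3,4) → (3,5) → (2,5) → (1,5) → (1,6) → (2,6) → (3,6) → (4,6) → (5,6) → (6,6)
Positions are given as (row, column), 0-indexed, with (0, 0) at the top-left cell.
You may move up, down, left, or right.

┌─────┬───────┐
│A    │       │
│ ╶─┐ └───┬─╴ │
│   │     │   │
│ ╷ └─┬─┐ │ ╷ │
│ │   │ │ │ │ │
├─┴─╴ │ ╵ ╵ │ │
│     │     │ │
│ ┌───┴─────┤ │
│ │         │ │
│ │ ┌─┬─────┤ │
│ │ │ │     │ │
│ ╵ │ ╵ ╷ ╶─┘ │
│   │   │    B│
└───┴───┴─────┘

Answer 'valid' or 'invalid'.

Checking path validity:
Result: All consecutive moves are passable.

valid

Correct solution:

┌─────┬───────┐
│A → ↓│       │
│ ╶─┐ └───┬─╴ │
│   │↳ → ↓│↱ ↓│
│ ╷ └─┬─┐ │ ╷ │
│ │   │ │↓│↑│↓│
├─┴─╴ │ ╵ ╵ │ │
│     │  ↳ ↑│↓│
│ ┌───┴─────┤ │
│ │         │↓│
│ │ ┌─┬─────┤ │
│ │ │ │     │↓│
│ ╵ │ ╵ ╷ ╶─┘ │
│   │   │    B│
└───┴───┴─────┘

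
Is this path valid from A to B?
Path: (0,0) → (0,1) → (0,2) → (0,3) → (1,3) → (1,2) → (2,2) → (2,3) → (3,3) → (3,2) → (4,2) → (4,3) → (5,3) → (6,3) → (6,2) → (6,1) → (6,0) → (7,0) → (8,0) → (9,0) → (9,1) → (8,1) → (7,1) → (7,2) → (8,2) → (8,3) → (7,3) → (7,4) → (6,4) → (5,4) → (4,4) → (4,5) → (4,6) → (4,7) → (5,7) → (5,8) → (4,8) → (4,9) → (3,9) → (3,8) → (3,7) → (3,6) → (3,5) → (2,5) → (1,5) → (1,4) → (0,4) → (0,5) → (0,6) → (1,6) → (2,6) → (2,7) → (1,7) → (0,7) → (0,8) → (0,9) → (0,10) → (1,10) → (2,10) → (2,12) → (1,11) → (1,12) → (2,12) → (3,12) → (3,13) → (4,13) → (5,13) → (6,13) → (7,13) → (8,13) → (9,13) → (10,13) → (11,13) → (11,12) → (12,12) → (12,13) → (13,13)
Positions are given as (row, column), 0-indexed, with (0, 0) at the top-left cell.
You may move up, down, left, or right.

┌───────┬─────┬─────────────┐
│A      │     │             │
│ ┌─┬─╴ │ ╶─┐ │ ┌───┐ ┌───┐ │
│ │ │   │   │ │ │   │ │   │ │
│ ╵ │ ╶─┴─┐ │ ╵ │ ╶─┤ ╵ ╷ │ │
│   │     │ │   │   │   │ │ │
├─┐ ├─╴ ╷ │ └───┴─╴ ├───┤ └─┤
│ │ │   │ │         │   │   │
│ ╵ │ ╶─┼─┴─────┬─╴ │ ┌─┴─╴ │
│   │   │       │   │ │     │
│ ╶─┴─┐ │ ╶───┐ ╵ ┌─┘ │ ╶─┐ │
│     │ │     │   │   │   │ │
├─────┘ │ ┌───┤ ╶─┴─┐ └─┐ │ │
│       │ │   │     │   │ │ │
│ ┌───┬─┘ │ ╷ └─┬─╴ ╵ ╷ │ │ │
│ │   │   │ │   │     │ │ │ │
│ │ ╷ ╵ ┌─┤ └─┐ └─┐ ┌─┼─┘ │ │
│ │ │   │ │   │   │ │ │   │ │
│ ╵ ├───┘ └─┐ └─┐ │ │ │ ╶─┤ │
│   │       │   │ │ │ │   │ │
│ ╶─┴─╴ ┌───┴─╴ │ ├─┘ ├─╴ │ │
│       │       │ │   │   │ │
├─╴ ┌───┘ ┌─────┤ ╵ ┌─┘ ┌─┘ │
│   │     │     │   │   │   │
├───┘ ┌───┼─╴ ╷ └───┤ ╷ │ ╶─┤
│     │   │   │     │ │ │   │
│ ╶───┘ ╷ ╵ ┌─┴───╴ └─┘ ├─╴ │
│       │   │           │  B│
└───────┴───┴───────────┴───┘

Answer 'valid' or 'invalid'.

Checking path validity:
Result: Invalid move at step 59: cannot move from (2, 10) to (2, 12).

invalid

Correct solution:

┌───────┬─────┬─────────────┐
│A → → ↓│↱ → ↓│↱ → → ↓      │
│ ┌─┬─╴ │ ╶─┐ │ ┌───┐ ┌───┐ │
│ │ │↓ ↲│↑ ↰│↓│↑│   │↓│↱ ↓│ │
│ ╵ │ ╶─┴─┐ │ ╵ │ ╶─┤ ╵ ╷ │ │
│   │↳ ↓  │↑│↳ ↑│   │↳ ↑│↓│ │
├─┐ ├─╴ ╷ │ └───┴─╴ ├───┤ └─┤
│ │ │↓ ↲│ │↑ ← ← ← ↰│   │↳ ↓│
│ ╵ │ ╶─┼─┴─────┬─╴ │ ┌─┴─╴ │
│   │↳ ↓│↱ → → ↓│↱ ↑│ │    ↓│
│ ╶─┴─┐ │ ╶───┐ ╵ ┌─┘ │ ╶─┐ │
│     │↓│↑    │↳ ↑│   │   │↓│
├─────┘ │ ┌───┤ ╶─┴─┐ └─┐ │ │
│↓ ← ← ↲│↑│   │     │   │ │↓│
│ ┌───┬─┘ │ ╷ └─┬─╴ ╵ ╷ │ │ │
│↓│↱ ↓│↱ ↑│ │   │     │ │ │↓│
│ │ ╷ ╵ ┌─┤ └─┐ └─┐ ┌─┼─┘ │ │
│↓│↑│↳ ↑│ │   │   │ │ │   │↓│
│ ╵ ├───┘ └─┐ └─┐ │ │ │ ╶─┤ │
│↳ ↑│       │   │ │ │ │   │↓│
│ ╶─┴─╴ ┌───┴─╴ │ ├─┘ ├─╴ │ │
│       │       │ │   │   │↓│
├─╴ ┌───┘ ┌─────┤ ╵ ┌─┘ ┌─┘ │
│   │     │     │   │   │↓ ↲│
├───┘ ┌───┼─╴ ╷ └───┤ ╷ │ ╶─┤
│     │   │   │     │ │ │↳ ↓│
│ ╶───┘ ╷ ╵ ┌─┴───╴ └─┘ ├─╴ │
│       │   │           │  B│
└───────┴───┴───────────┴───┘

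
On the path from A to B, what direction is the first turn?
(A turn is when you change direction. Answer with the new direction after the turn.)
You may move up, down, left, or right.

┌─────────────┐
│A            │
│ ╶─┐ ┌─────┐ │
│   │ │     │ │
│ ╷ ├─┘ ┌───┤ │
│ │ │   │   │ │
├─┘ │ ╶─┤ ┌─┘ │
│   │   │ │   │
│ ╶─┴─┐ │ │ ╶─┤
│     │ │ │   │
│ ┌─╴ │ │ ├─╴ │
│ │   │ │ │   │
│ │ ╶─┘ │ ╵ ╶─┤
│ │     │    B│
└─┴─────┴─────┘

Directions: right, right, right, right, right, right, down, down, down, left, down, right, down, left, down, right
First turn direction: down

Solution:

┌─────────────┐
│A → → → → → ↓│
│ ╶─┐ ┌─────┐ │
│   │ │     │↓│
│ ╷ ├─┘ ┌───┤ │
│ │ │   │   │↓│
├─┘ │ ╶─┤ ┌─┘ │
│   │   │ │↓ ↲│
│ ╶─┴─┐ │ │ ╶─┤
│     │ │ │↳ ↓│
│ ┌─╴ │ │ ├─╴ │
│ │   │ │ │↓ ↲│
│ │ ╶─┘ │ ╵ ╶─┤
│ │     │  ↳ B│
└─┴─────┴─────┘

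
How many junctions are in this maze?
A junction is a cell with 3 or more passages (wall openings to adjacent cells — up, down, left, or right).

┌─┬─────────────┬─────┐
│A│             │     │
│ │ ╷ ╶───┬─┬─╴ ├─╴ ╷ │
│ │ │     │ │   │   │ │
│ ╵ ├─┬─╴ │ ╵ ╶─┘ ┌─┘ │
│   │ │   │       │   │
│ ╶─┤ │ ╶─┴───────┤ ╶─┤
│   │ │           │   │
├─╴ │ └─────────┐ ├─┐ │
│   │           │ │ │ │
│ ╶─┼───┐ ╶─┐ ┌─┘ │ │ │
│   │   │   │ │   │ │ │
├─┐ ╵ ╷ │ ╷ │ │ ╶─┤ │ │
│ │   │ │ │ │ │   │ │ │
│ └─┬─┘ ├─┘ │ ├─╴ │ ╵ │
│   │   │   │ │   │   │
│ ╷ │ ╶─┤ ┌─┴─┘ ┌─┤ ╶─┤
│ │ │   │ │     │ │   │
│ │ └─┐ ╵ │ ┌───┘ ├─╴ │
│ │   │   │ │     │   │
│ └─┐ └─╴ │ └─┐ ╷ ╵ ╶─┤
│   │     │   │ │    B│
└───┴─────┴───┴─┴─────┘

Checking each cell for number of passages:

Junctions found (3+ passages):
  (0, 2): 3 passages
  (0, 9): 3 passages
  (2, 0): 3 passages
  (2, 6): 3 passages
  (4, 4): 3 passages
  (4, 6): 3 passages
  (5, 4): 3 passages
  (7, 0): 3 passages
  (7, 9): 3 passages
  (9, 4): 3 passages
  (9, 7): 3 passages
  (9, 8): 3 passages
  (10, 9): 3 passages
Total junctions: 13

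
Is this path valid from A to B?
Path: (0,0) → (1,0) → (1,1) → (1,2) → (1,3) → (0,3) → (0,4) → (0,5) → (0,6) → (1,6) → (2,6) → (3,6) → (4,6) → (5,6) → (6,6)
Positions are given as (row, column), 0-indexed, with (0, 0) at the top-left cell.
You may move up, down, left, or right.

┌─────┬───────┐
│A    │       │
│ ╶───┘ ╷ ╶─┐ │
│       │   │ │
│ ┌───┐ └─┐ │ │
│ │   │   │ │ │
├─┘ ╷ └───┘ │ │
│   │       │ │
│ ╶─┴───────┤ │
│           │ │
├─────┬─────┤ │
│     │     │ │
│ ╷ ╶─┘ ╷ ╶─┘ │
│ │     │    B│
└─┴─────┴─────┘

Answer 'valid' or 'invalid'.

Checking path validity:
Result: All consecutive moves are passable.

valid

Correct solution:

┌─────┬───────┐
│A    │↱ → → ↓│
│ ╶───┘ ╷ ╶─┐ │
│↳ → → ↑│   │↓│
│ ┌───┐ └─┐ │ │
│ │   │   │ │↓│
├─┘ ╷ └───┘ │ │
│   │       │↓│
│ ╶─┴───────┤ │
│           │↓│
├─────┬─────┤ │
│     │     │↓│
│ ╷ ╶─┘ ╷ ╶─┘ │
│ │     │    B│
└─┴─────┴─────┘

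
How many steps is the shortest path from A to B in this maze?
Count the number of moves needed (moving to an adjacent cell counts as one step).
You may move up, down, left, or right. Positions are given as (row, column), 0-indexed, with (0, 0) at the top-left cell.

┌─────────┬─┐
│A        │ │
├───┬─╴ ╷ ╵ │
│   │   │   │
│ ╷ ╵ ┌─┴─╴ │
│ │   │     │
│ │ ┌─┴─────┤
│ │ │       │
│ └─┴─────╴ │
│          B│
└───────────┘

Using BFS to find shortest path:
Start: (0, 0), End: (4, 5)
Path found:
(0,0) → (0,1) → (0,2) → (0,3) → (1,3) → (1,2) → (2,2) → (2,1) → (1,1) → (1,0) → (2,0) → (3,0) → (4,0) → (4,1) → (4,2) → (4,3) → (4,4) → (4,5)
Number of steps: 17

Solution:

┌─────────┬─┐
│A → → ↓  │ │
├───┬─╴ ╷ ╵ │
│↓ ↰│↓ ↲│   │
│ ╷ ╵ ┌─┴─╴ │
│↓│↑ ↲│     │
│ │ ┌─┴─────┤
│↓│ │       │
│ └─┴─────╴ │
│↳ → → → → B│
└───────────┘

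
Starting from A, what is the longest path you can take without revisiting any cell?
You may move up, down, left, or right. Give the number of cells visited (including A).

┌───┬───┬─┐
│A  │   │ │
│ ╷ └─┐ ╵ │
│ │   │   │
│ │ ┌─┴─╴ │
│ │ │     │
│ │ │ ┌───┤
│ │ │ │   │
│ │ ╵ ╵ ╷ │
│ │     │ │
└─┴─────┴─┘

Finding longest simple path using DFS:
Start: (0, 0)
Longest path visits 15 cells
Path: A → right → down → down → down → down → right → up → up → right → right → up → left → up → left

Solution:

┌───┬───┬─┐
│A ↓│B ↰│ │
│ ╷ └─┐ ╵ │
│ │↓  │↑ ↰│
│ │ ┌─┴─╴ │
│ │↓│↱ → ↑│
│ │ │ ┌───┤
│ │↓│↑│   │
│ │ ╵ ╵ ╷ │
│ │↳ ↑  │ │
└─┴─────┴─┘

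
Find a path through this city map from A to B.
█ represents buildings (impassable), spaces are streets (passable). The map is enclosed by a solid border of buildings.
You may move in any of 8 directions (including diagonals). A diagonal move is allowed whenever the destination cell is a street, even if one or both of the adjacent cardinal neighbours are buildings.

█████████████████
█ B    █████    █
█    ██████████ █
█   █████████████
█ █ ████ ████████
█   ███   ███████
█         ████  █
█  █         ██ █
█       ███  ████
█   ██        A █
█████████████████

Finding the shortest path from A to B:
Movement: 8-directional
Path length: 15 steps
Directions: left → left → left → left → left → left → left → up-left → up-left → up-left → up-left → up → up → up → up-left

Solution:

█████████████████
█ B    █████    █
█  ↖ ██████████ █
█  ↑█████████████
█ █↑████ ████████
█  ↑███   ███████
█   ↖     ████  █
█  █ ↖       ██ █
█     ↖ ███  ████
█   ██ ↖←←←←←←A █
█████████████████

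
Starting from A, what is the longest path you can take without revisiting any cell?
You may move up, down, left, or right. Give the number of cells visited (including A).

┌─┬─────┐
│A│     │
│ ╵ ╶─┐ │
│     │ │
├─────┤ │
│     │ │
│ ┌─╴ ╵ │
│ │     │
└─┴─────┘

Finding longest simple path using DFS:
Start: (0, 0)
Longest path visits 14 cells
Path: A → down → right → up → right → right → down → down → down → left → up → left → left → down

Solution:

┌─┬─────┐
│A│↱ → ↓│
│ ╵ ╶─┐ │
│↳ ↑  │↓│
├─────┤ │
│↓ ← ↰│↓│
│ ┌─╴ ╵ │
│B│  ↑ ↲│
└─┴─────┘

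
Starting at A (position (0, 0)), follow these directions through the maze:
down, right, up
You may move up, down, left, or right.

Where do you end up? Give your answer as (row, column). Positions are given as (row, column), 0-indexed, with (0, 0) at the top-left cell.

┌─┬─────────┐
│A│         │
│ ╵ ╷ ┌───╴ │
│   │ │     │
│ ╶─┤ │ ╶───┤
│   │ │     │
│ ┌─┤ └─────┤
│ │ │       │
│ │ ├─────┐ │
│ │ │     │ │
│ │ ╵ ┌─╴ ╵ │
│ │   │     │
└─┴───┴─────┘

Following directions step by step:
Start: (0, 0)
  down: (0, 0) → (1, 0)
  right: (1, 0) → (1, 1)
  up: (1, 1) → (0, 1)
Final position: (0, 1)

Path taken:

┌─┬─────────┐
│A│B        │
│ ╵ ╷ ┌───╴ │
│↳ ↑│ │     │
│ ╶─┤ │ ╶───┤
│   │ │     │
│ ┌─┤ └─────┤
│ │ │       │
│ │ ├─────┐ │
│ │ │     │ │
│ │ ╵ ┌─╴ ╵ │
│ │   │     │
└─┴───┴─────┘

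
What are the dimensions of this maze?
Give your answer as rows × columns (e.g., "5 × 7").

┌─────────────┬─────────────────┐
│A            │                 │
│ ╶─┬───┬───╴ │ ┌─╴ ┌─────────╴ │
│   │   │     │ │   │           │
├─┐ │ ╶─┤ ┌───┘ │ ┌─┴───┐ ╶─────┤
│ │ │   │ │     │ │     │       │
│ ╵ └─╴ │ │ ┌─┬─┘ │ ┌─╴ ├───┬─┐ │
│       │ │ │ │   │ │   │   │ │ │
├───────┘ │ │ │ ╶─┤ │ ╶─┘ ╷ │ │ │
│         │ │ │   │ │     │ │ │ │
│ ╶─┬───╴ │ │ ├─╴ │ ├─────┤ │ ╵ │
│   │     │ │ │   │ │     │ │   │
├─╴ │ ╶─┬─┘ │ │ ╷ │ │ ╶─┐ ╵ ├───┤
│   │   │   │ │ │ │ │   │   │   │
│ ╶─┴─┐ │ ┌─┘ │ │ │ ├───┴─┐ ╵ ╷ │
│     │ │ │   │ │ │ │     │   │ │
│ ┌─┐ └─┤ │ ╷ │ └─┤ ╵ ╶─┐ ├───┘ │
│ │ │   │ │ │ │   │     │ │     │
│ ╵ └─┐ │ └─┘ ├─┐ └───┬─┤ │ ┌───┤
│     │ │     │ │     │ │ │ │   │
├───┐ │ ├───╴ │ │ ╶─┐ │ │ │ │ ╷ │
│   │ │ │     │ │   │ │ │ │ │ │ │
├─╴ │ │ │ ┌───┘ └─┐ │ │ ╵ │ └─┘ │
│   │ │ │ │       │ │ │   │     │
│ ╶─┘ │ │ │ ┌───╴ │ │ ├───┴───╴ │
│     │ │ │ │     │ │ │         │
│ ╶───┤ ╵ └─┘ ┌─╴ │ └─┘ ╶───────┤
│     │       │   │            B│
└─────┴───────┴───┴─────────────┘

Counting the maze dimensions:
Rows (vertical): 14
Columns (horizontal): 16
Dimensions: 14 × 16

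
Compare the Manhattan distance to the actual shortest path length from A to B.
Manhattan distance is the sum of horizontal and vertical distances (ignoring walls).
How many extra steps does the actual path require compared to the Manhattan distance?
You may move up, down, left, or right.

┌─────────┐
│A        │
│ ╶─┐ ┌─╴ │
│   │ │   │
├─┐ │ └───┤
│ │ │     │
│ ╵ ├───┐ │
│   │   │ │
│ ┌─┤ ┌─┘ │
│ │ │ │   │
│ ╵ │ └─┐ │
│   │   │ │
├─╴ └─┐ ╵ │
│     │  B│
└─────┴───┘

Manhattan distance: |6 - 0| + |4 - 0| = 10
Actual path length: 10
Extra steps: 10 - 10 = 0

Solution:

┌─────────┐
│A → ↓    │
│ ╶─┐ ┌─╴ │
│   │↓│   │
├─┐ │ └───┤
│ │ │↳ → ↓│
│ ╵ ├───┐ │
│   │   │↓│
│ ┌─┤ ┌─┘ │
│ │ │ │  ↓│
│ ╵ │ └─┐ │
│   │   │↓│
├─╴ └─┐ ╵ │
│     │  B│
└─────┴───┘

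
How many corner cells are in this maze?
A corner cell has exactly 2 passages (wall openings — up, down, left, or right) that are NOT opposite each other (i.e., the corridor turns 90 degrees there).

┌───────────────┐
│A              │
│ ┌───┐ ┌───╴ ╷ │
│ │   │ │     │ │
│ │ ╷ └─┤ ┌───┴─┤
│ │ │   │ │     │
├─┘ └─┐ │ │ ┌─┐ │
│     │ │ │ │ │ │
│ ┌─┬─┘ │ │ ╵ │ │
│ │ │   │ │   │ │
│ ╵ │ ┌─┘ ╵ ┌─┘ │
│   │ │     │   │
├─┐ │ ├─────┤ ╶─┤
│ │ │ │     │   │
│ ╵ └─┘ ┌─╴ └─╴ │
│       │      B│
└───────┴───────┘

Counting corner cells (2 non-opposite passages):
Total corners: 25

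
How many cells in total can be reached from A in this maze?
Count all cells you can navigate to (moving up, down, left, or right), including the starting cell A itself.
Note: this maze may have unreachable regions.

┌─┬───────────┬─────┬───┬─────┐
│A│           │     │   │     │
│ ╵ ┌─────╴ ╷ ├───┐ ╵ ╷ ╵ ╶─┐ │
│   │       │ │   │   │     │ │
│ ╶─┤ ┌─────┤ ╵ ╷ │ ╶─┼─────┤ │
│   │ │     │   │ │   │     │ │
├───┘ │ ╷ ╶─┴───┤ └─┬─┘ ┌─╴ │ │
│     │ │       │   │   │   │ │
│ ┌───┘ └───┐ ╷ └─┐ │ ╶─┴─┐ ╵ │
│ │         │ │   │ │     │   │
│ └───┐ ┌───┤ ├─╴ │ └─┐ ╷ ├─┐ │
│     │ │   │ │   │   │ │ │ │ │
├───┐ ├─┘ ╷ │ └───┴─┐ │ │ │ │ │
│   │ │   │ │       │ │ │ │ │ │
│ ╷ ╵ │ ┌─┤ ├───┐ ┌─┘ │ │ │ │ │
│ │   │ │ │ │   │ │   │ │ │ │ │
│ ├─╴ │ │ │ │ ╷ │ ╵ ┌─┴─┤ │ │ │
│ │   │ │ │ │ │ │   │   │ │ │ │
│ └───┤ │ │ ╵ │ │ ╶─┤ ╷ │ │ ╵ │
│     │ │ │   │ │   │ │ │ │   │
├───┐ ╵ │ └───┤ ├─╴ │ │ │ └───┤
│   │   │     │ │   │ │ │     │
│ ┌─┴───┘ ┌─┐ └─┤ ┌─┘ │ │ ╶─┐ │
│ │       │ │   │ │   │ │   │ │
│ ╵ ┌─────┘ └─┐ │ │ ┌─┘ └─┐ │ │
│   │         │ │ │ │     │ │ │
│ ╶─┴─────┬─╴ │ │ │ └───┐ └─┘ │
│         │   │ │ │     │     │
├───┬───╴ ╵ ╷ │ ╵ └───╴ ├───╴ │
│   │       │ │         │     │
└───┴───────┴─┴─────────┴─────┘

Using BFS/flood-fill to find all reachable cells from A:
Maze size: 15 × 15 = 225 total cells
2 cell(s) are walled off and cannot be reached from A.
Reachable cells: 223

Reachable region (· marks reachable cells):

┌─┬───────────┬─────┬───┬─────┐
│A│· · · · · ·│· · ·│· ·│· · ·│
│ ╵ ┌─────╴ ╷ ├───┐ ╵ ╷ ╵ ╶─┐ │
│· ·│· · · ·│·│· ·│· ·│· · ·│·│
│ ╶─┤ ┌─────┤ ╵ ╷ │ ╶─┼─────┤ │
│· ·│·│· · ·│· ·│·│· ·│· · ·│·│
├───┘ │ ╷ ╶─┴───┤ └─┬─┘ ┌─╴ │ │
│· · ·│·│· · · ·│· ·│· ·│· ·│·│
│ ┌───┘ └───┐ ╷ └─┐ │ ╶─┴─┐ ╵ │
│·│· · · · ·│·│· ·│·│· · ·│· ·│
│ └───┐ ┌───┤ ├─╴ │ └─┐ ╷ ├─┐ │
│· · ·│·│· ·│·│· ·│· ·│·│·│·│·│
├───┐ ├─┘ ╷ │ └───┴─┐ │ │ │ │ │
│· ·│·│· ·│·│· · · ·│·│·│·│·│·│
│ ╷ ╵ │ ┌─┤ ├───┐ ┌─┘ │ │ │ │ │
│·│· ·│·│·│·│· ·│·│· ·│·│·│·│·│
│ ├─╴ │ │ │ │ ╷ │ ╵ ┌─┴─┤ │ │ │
│·│· ·│·│·│·│·│·│· ·│· ·│·│·│·│
│ └───┤ │ │ ╵ │ │ ╶─┤ ╷ │ │ ╵ │
│· · ·│·│·│· ·│·│· ·│·│·│·│· ·│
├───┐ ╵ │ └───┤ ├─╴ │ │ │ └───┤
│· ·│· ·│· · ·│·│· ·│·│·│· · ·│
│ ┌─┴───┘ ┌─┐ └─┤ ┌─┘ │ │ ╶─┐ │
│·│· · · ·│·│· ·│·│· ·│·│· ·│·│
│ ╵ ┌─────┘ └─┐ │ │ ┌─┘ └─┐ │ │
│· ·│· · · · ·│·│·│·│· · ·│·│·│
│ ╶─┴─────┬─╴ │ │ │ └───┐ └─┘ │
│· · · · ·│· ·│·│·│· · ·│· · ·│
├───┬───╴ ╵ ╷ │ ╵ └───╴ ├───╴ │
│   │· · · ·│·│· · · · ·│· · ·│
└───┴───────┴─┴─────────┴─────┘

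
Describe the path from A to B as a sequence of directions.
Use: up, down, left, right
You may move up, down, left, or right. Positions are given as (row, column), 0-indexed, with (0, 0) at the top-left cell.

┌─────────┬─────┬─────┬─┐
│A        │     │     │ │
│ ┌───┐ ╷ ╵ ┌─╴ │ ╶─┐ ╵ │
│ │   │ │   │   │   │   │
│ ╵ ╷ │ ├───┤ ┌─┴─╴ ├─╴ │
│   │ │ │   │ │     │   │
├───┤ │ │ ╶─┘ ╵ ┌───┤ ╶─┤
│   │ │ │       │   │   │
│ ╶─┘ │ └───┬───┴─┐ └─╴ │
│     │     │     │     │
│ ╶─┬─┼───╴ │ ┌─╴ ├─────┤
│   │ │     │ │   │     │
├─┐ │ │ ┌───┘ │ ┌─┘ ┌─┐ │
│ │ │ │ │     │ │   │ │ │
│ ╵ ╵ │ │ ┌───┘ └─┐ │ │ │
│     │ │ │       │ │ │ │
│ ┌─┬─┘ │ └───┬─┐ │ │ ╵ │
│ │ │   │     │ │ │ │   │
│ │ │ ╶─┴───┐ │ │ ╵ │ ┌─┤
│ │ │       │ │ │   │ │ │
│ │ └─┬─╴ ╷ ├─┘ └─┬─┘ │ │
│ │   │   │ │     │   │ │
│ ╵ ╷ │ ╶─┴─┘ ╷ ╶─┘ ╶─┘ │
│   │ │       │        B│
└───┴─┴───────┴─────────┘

Finding the path and converting it to directions:
Path through cells: (0,0) → (0,1) → (0,2) → (0,3) → (1,3) → (2,3) → (3,3) → (4,3) → (4,4) → (4,5) → (5,5) → (5,4) → (5,3) → (6,3) → (7,3) → (8,3) → (8,2) → (9,2) → (9,3) → (9,4) → (10,4) → (10,3) → (11,3) → (11,4) → (11,5) → (11,6) → (10,6) → (10,7) → (11,7) → (11,8) → (11,9) → (11,10) → (11,11)
Directions: right, right, right, down, down, down, down, right, right, down, left, left, down, down, down, left, down, right, right, down, left, down, right, right, right, up, right, down, right, right, right, right

Solution:

┌─────────┬─────┬─────┬─┐
│A → → ↓  │     │     │ │
│ ┌───┐ ╷ ╵ ┌─╴ │ ╶─┐ ╵ │
│ │   │↓│   │   │   │   │
│ ╵ ╷ │ ├───┤ ┌─┴─╴ ├─╴ │
│   │ │↓│   │ │     │   │
├───┤ │ │ ╶─┘ ╵ ┌───┤ ╶─┤
│   │ │↓│       │   │   │
│ ╶─┘ │ └───┬───┴─┐ └─╴ │
│     │↳ → ↓│     │     │
│ ╶─┬─┼───╴ │ ┌─╴ ├─────┤
│   │ │↓ ← ↲│ │   │     │
├─┐ │ │ ┌───┘ │ ┌─┘ ┌─┐ │
│ │ │ │↓│     │ │   │ │ │
│ ╵ ╵ │ │ ┌───┘ └─┐ │ │ │
│     │↓│ │       │ │ │ │
│ ┌─┬─┘ │ └───┬─┐ │ │ ╵ │
│ │ │↓ ↲│     │ │ │ │   │
│ │ │ ╶─┴───┐ │ │ ╵ │ ┌─┤
│ │ │↳ → ↓  │ │ │   │ │ │
│ │ └─┬─╴ ╷ ├─┘ └─┬─┘ │ │
│ │   │↓ ↲│ │↱ ↓  │   │ │
│ ╵ ╷ │ ╶─┴─┘ ╷ ╶─┘ ╶─┘ │
│   │ │↳ → → ↑│↳ → → → B│
└───┴─┴───────┴─────────┘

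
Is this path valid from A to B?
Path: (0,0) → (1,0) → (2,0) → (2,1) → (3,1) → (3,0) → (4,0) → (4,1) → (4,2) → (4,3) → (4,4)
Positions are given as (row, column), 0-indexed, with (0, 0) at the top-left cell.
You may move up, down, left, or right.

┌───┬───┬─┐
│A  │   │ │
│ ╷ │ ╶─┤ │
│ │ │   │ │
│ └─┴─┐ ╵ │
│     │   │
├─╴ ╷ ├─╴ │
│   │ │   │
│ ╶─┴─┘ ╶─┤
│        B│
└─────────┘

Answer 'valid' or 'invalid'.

Checking path validity:
Result: All consecutive moves are passable.

valid

Correct solution:

┌───┬───┬─┐
│A  │   │ │
│ ╷ │ ╶─┤ │
│↓│ │   │ │
│ └─┴─┐ ╵ │
│↳ ↓  │   │
├─╴ ╷ ├─╴ │
│↓ ↲│ │   │
│ ╶─┴─┘ ╶─┤
│↳ → → → B│
└─────────┘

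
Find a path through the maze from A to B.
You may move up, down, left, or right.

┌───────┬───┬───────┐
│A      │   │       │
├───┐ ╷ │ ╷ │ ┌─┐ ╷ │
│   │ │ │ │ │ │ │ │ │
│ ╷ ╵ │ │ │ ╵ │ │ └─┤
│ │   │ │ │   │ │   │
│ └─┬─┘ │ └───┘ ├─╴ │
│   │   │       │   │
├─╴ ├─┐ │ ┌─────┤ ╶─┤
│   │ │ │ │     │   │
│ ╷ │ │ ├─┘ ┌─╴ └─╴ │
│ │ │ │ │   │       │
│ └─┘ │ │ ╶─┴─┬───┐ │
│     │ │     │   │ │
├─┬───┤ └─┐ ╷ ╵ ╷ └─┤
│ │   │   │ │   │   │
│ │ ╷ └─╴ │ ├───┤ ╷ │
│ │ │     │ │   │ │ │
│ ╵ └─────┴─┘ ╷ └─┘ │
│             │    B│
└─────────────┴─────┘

Finding the shortest path through the maze:
Path length: 28 steps
Directions: right → right → right → down → down → down → down → down → down → down → right → down → left → left → up → left → down → down → right → right → right → right → right → up → right → down → right → right

Solution:

┌───────┬───┬───────┐
│A → → ↓│   │       │
├───┐ ╷ │ ╷ │ ┌─┐ ╷ │
│   │ │↓│ │ │ │ │ │ │
│ ╷ ╵ │ │ │ ╵ │ │ └─┤
│ │   │↓│ │   │ │   │
│ └─┬─┘ │ └───┘ ├─╴ │
│   │  ↓│       │   │
├─╴ ├─┐ │ ┌─────┤ ╶─┤
│   │ │↓│ │     │   │
│ ╷ │ │ ├─┘ ┌─╴ └─╴ │
│ │ │ │↓│   │       │
│ └─┘ │ │ ╶─┴─┬───┐ │
│     │↓│     │   │ │
├─┬───┤ └─┐ ╷ ╵ ╷ └─┤
│ │↓ ↰│↳ ↓│ │   │   │
│ │ ╷ └─╴ │ ├───┤ ╷ │
│ │↓│↑ ← ↲│ │↱ ↓│ │ │
│ ╵ └─────┴─┘ ╷ └─┘ │
│  ↳ → → → → ↑│↳ → B│
└─────────────┴─────┘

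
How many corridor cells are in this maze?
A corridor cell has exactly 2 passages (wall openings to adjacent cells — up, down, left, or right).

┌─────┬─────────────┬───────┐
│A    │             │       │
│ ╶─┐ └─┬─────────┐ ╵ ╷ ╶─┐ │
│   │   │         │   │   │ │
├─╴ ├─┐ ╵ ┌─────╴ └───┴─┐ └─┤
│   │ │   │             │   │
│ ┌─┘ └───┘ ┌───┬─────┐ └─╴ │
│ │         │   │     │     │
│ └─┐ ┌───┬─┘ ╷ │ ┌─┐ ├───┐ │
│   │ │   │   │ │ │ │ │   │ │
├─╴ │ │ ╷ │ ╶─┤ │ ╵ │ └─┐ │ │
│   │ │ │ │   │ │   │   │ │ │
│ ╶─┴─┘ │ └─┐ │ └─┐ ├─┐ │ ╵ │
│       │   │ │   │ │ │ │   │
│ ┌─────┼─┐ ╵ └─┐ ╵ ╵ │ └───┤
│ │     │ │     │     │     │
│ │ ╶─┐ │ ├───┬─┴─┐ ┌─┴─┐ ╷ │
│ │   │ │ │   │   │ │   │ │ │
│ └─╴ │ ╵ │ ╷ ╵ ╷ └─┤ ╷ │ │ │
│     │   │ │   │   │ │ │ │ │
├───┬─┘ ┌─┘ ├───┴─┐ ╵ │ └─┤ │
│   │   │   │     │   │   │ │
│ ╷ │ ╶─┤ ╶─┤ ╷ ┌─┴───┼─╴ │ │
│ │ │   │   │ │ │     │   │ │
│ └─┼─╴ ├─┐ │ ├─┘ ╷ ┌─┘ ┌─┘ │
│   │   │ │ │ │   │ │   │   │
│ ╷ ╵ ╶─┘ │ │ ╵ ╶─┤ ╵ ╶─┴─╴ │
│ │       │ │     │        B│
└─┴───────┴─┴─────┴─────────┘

Counting cells with exactly 2 passages:
Total corridor cells: 158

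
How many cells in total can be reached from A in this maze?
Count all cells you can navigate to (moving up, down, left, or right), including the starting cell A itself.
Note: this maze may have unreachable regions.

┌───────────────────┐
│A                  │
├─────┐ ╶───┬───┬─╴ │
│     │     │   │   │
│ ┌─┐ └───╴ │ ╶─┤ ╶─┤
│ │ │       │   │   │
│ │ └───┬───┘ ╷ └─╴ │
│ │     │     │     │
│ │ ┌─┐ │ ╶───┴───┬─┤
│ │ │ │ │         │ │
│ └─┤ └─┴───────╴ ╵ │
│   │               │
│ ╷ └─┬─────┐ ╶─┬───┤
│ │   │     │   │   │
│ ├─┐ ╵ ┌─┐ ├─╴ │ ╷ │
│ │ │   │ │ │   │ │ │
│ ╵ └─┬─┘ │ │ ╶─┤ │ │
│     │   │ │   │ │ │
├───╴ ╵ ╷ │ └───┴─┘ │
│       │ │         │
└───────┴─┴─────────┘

Using BFS/flood-fill to find all reachable cells from A:
Maze size: 10 × 10 = 100 total cells
6 cell(s) are walled off and cannot be reached from A.
Reachable cells: 94

Reachable region (· marks reachable cells):

┌───────────────────┐
│A · · · · · · · · ·│
├─────┐ ╶───┬───┬─╴ │
│· · ·│· · ·│· ·│· ·│
│ ┌─┐ └───╴ │ ╶─┤ ╶─┤
│·│ │· · · ·│· ·│· ·│
│ │ └───┬───┘ ╷ └─╴ │
│·│     │· · ·│· · ·│
│ │ ┌─┐ │ ╶───┴───┬─┤
│·│ │·│ │· · · · ·│·│
│ └─┤ └─┴───────╴ ╵ │
│· ·│· · · · · · · ·│
│ ╷ └─┬─────┐ ╶─┬───┤
│·│· ·│· · ·│· ·│· ·│
│ ├─┐ ╵ ┌─┐ ├─╴ │ ╷ │
│·│·│· ·│·│·│· ·│·│·│
│ ╵ └─┬─┘ │ │ ╶─┤ │ │
│· · ·│· ·│·│· ·│·│·│
├───╴ ╵ ╷ │ └───┴─┘ │
│· · · ·│·│· · · · ·│
└───────┴─┴─────────┘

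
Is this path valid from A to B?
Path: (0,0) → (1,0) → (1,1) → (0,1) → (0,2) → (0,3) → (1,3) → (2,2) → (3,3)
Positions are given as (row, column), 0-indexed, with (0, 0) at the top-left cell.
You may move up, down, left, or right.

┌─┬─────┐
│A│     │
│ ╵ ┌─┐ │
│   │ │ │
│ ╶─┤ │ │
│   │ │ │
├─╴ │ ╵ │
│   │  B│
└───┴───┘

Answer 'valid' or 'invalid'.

Checking path validity:
Result: Invalid move at step 7: cannot move from (1, 3) to (2, 2).

invalid

Correct solution:

┌─┬─────┐
│A│↱ → ↓│
│ ╵ ┌─┐ │
│↳ ↑│ │↓│
│ ╶─┤ │ │
│   │ │↓│
├─╴ │ ╵ │
│   │  B│
└───┴───┘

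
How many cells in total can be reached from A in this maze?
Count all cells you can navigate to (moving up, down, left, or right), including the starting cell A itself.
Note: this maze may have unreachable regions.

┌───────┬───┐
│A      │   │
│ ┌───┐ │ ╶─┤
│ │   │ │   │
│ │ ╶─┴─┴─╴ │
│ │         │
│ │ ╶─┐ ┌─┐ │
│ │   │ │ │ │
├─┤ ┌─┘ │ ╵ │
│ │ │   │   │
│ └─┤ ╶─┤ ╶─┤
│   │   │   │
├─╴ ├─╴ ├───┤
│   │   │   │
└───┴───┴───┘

Using BFS/flood-fill to find all reachable cells from A:
Maze size: 7 × 6 = 42 total cells
34 cell(s) are walled off and cannot be reached from A.
Reachable cells: 8

Reachable region (· marks reachable cells):

┌───────┬───┐
│A · · ·│   │
│ ┌───┐ │ ╶─┤
│·│   │·│   │
│ │ ╶─┴─┴─╴ │
│·│         │
│ │ ╶─┐ ┌─┐ │
│·│   │ │ │ │
├─┤ ┌─┘ │ ╵ │
│ │ │   │   │
│ └─┤ ╶─┤ ╶─┤
│   │   │   │
├─╴ ├─╴ ├───┤
│   │   │   │
└───┴───┴───┘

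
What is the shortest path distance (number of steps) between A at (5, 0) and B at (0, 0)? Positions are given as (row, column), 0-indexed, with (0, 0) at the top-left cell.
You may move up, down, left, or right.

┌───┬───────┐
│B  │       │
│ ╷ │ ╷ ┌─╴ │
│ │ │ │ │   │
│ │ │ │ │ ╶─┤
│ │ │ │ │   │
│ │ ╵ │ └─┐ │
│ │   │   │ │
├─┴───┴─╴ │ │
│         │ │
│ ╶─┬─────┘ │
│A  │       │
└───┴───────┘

Finding path from (5, 0) to (0, 0):
Path: (5,0) → (4,0) → (4,1) → (4,2) → (4,3) → (4,4) → (3,4) → (3,3) → (2,3) → (1,3) → (0,3) → (0,2) → (1,2) → (2,2) → (3,2) → (3,1) → (2,1) → (1,1) → (0,1) → (0,0)
Distance: 19 steps

Solution:

┌───┬───────┐
│B ↰│↓ ↰    │
│ ╷ │ ╷ ┌─╴ │
│ │↑│↓│↑│   │
│ │ │ │ │ ╶─┤
│ │↑│↓│↑│   │
│ │ ╵ │ └─┐ │
│ │↑ ↲│↑ ↰│ │
├─┴───┴─╴ │ │
│↱ → → → ↑│ │
│ ╶─┬─────┘ │
│A  │       │
└───┴───────┘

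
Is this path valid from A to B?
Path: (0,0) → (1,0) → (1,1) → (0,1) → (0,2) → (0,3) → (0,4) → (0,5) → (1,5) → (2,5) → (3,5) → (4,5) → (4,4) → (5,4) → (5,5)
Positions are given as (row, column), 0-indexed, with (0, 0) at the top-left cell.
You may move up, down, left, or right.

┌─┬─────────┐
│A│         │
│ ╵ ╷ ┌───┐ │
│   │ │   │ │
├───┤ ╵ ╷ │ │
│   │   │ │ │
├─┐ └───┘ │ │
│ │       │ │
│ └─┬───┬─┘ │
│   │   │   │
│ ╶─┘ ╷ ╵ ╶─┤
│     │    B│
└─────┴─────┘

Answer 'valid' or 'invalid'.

Checking path validity:
Result: All consecutive moves are passable.

valid

Correct solution:

┌─┬─────────┐
│A│↱ → → → ↓│
│ ╵ ╷ ┌───┐ │
│↳ ↑│ │   │↓│
├───┤ ╵ ╷ │ │
│   │   │ │↓│
├─┐ └───┘ │ │
│ │       │↓│
│ └─┬───┬─┘ │
│   │   │↓ ↲│
│ ╶─┘ ╷ ╵ ╶─┤
│     │  ↳ B│
└─────┴─────┘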